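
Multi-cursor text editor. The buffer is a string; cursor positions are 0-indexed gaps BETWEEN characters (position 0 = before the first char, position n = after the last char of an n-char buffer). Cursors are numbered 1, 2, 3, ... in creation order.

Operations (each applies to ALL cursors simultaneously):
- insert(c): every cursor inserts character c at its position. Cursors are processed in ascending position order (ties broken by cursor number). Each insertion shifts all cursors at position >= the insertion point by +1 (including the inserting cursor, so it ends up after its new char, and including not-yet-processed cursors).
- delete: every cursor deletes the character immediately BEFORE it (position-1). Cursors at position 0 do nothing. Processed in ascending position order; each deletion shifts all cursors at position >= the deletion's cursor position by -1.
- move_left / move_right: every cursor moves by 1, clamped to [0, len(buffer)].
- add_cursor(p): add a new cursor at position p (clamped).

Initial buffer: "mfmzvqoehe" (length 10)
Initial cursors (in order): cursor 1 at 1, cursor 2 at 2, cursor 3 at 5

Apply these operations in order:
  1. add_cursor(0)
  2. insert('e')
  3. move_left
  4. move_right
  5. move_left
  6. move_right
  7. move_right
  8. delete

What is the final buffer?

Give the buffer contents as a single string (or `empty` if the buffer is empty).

Answer: eeezveoehe

Derivation:
After op 1 (add_cursor(0)): buffer="mfmzvqoehe" (len 10), cursors c4@0 c1@1 c2@2 c3@5, authorship ..........
After op 2 (insert('e')): buffer="emefemzveqoehe" (len 14), cursors c4@1 c1@3 c2@5 c3@9, authorship 4.1.2...3.....
After op 3 (move_left): buffer="emefemzveqoehe" (len 14), cursors c4@0 c1@2 c2@4 c3@8, authorship 4.1.2...3.....
After op 4 (move_right): buffer="emefemzveqoehe" (len 14), cursors c4@1 c1@3 c2@5 c3@9, authorship 4.1.2...3.....
After op 5 (move_left): buffer="emefemzveqoehe" (len 14), cursors c4@0 c1@2 c2@4 c3@8, authorship 4.1.2...3.....
After op 6 (move_right): buffer="emefemzveqoehe" (len 14), cursors c4@1 c1@3 c2@5 c3@9, authorship 4.1.2...3.....
After op 7 (move_right): buffer="emefemzveqoehe" (len 14), cursors c4@2 c1@4 c2@6 c3@10, authorship 4.1.2...3.....
After op 8 (delete): buffer="eeezveoehe" (len 10), cursors c4@1 c1@2 c2@3 c3@6, authorship 412..3....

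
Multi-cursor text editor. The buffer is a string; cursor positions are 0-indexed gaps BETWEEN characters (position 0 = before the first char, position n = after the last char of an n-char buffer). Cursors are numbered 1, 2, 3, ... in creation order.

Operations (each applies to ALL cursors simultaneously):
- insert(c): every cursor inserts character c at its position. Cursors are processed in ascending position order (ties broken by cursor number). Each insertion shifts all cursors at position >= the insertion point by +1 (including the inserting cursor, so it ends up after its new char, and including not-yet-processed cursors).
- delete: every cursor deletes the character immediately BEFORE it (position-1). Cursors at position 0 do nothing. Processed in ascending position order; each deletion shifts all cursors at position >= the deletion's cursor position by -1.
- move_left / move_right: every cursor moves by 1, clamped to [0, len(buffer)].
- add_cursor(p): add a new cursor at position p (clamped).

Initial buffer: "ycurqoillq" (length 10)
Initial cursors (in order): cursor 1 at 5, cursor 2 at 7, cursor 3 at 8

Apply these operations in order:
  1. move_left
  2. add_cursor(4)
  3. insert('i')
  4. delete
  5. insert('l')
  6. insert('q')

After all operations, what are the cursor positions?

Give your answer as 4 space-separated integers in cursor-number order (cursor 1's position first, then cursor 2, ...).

Answer: 8 12 15 8

Derivation:
After op 1 (move_left): buffer="ycurqoillq" (len 10), cursors c1@4 c2@6 c3@7, authorship ..........
After op 2 (add_cursor(4)): buffer="ycurqoillq" (len 10), cursors c1@4 c4@4 c2@6 c3@7, authorship ..........
After op 3 (insert('i')): buffer="ycuriiqoiiillq" (len 14), cursors c1@6 c4@6 c2@9 c3@11, authorship ....14..2.3...
After op 4 (delete): buffer="ycurqoillq" (len 10), cursors c1@4 c4@4 c2@6 c3@7, authorship ..........
After op 5 (insert('l')): buffer="ycurllqolilllq" (len 14), cursors c1@6 c4@6 c2@9 c3@11, authorship ....14..2.3...
After op 6 (insert('q')): buffer="ycurllqqqolqilqllq" (len 18), cursors c1@8 c4@8 c2@12 c3@15, authorship ....1414..22.33...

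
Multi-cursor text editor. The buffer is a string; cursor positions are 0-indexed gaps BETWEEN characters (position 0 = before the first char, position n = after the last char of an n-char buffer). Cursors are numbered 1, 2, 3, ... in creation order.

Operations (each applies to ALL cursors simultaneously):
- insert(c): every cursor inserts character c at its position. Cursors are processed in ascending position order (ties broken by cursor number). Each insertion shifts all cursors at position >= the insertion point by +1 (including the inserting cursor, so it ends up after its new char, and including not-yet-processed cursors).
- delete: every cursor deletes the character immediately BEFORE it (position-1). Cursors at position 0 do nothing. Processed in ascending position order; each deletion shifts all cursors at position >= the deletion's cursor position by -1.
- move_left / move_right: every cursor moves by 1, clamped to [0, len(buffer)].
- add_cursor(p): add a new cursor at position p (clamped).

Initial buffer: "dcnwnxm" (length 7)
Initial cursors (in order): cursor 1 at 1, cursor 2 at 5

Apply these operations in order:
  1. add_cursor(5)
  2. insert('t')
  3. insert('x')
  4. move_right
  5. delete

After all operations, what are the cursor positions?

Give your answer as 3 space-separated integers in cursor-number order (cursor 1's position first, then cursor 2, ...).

After op 1 (add_cursor(5)): buffer="dcnwnxm" (len 7), cursors c1@1 c2@5 c3@5, authorship .......
After op 2 (insert('t')): buffer="dtcnwnttxm" (len 10), cursors c1@2 c2@8 c3@8, authorship .1....23..
After op 3 (insert('x')): buffer="dtxcnwnttxxxm" (len 13), cursors c1@3 c2@11 c3@11, authorship .11....2323..
After op 4 (move_right): buffer="dtxcnwnttxxxm" (len 13), cursors c1@4 c2@12 c3@12, authorship .11....2323..
After op 5 (delete): buffer="dtxnwnttxm" (len 10), cursors c1@3 c2@9 c3@9, authorship .11...232.

Answer: 3 9 9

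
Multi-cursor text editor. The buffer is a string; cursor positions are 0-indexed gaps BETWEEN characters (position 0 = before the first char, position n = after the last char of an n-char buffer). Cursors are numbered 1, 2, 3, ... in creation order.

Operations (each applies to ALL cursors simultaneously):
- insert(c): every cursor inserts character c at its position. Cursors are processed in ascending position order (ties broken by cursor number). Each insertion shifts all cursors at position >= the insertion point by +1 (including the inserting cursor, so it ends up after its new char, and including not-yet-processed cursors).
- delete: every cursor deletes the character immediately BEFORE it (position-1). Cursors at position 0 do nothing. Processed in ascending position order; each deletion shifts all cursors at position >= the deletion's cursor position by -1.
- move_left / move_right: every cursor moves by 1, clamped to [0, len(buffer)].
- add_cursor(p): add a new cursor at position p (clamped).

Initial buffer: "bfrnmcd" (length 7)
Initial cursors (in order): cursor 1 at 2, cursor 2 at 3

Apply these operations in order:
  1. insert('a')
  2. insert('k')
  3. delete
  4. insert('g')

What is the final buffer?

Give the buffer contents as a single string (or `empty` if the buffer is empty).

Answer: bfagragnmcd

Derivation:
After op 1 (insert('a')): buffer="bfaranmcd" (len 9), cursors c1@3 c2@5, authorship ..1.2....
After op 2 (insert('k')): buffer="bfakraknmcd" (len 11), cursors c1@4 c2@7, authorship ..11.22....
After op 3 (delete): buffer="bfaranmcd" (len 9), cursors c1@3 c2@5, authorship ..1.2....
After op 4 (insert('g')): buffer="bfagragnmcd" (len 11), cursors c1@4 c2@7, authorship ..11.22....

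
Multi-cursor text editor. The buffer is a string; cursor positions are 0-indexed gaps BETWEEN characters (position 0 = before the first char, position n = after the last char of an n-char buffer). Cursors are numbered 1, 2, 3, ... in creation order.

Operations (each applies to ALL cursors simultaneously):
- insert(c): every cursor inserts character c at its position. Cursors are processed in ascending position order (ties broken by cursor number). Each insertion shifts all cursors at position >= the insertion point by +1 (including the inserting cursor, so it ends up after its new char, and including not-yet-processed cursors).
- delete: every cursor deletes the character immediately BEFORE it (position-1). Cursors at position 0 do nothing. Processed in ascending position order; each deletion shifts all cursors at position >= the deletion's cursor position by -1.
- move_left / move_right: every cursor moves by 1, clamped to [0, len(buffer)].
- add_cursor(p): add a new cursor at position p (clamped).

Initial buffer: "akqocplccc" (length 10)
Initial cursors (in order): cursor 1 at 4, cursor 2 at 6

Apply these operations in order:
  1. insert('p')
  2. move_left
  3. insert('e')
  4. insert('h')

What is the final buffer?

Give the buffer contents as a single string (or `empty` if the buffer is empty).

After op 1 (insert('p')): buffer="akqopcpplccc" (len 12), cursors c1@5 c2@8, authorship ....1..2....
After op 2 (move_left): buffer="akqopcpplccc" (len 12), cursors c1@4 c2@7, authorship ....1..2....
After op 3 (insert('e')): buffer="akqoepcpeplccc" (len 14), cursors c1@5 c2@9, authorship ....11..22....
After op 4 (insert('h')): buffer="akqoehpcpehplccc" (len 16), cursors c1@6 c2@11, authorship ....111..222....

Answer: akqoehpcpehplccc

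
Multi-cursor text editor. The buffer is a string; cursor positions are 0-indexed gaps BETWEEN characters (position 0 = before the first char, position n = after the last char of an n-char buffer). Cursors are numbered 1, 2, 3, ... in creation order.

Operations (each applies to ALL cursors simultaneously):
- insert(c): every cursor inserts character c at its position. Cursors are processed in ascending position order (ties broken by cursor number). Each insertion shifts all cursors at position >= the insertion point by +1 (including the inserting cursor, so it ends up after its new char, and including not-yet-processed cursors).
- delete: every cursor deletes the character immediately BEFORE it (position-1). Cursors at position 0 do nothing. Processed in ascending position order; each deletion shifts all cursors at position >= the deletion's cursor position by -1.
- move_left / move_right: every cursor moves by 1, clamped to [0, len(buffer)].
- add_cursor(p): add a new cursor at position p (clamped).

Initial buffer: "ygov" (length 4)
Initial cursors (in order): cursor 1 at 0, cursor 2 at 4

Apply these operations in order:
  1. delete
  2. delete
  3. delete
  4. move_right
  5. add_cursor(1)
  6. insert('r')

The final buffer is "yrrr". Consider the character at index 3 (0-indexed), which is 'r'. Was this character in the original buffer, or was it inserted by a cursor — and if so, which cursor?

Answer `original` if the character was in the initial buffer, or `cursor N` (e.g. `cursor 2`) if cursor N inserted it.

After op 1 (delete): buffer="ygo" (len 3), cursors c1@0 c2@3, authorship ...
After op 2 (delete): buffer="yg" (len 2), cursors c1@0 c2@2, authorship ..
After op 3 (delete): buffer="y" (len 1), cursors c1@0 c2@1, authorship .
After op 4 (move_right): buffer="y" (len 1), cursors c1@1 c2@1, authorship .
After op 5 (add_cursor(1)): buffer="y" (len 1), cursors c1@1 c2@1 c3@1, authorship .
After op 6 (insert('r')): buffer="yrrr" (len 4), cursors c1@4 c2@4 c3@4, authorship .123
Authorship (.=original, N=cursor N): . 1 2 3
Index 3: author = 3

Answer: cursor 3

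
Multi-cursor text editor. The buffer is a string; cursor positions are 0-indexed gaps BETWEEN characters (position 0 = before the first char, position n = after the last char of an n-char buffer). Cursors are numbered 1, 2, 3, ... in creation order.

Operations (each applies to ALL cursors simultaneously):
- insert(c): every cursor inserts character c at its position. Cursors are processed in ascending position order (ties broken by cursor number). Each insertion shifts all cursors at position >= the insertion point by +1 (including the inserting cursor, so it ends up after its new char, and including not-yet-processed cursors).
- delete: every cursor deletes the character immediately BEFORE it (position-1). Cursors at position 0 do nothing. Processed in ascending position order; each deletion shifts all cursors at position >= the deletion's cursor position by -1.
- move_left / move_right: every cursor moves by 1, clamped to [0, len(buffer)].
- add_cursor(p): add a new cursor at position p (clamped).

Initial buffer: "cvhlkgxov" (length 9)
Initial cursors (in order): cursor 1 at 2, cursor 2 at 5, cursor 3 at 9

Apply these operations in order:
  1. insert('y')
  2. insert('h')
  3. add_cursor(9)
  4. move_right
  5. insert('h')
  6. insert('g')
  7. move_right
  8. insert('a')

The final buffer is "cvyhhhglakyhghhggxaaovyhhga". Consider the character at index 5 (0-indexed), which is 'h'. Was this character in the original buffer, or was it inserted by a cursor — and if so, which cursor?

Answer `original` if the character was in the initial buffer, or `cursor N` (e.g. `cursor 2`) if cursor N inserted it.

Answer: cursor 1

Derivation:
After op 1 (insert('y')): buffer="cvyhlkygxovy" (len 12), cursors c1@3 c2@7 c3@12, authorship ..1...2....3
After op 2 (insert('h')): buffer="cvyhhlkyhgxovyh" (len 15), cursors c1@4 c2@9 c3@15, authorship ..11...22....33
After op 3 (add_cursor(9)): buffer="cvyhhlkyhgxovyh" (len 15), cursors c1@4 c2@9 c4@9 c3@15, authorship ..11...22....33
After op 4 (move_right): buffer="cvyhhlkyhgxovyh" (len 15), cursors c1@5 c2@10 c4@10 c3@15, authorship ..11...22....33
After op 5 (insert('h')): buffer="cvyhhhlkyhghhxovyhh" (len 19), cursors c1@6 c2@13 c4@13 c3@19, authorship ..11.1..22.24...333
After op 6 (insert('g')): buffer="cvyhhhglkyhghhggxovyhhg" (len 23), cursors c1@7 c2@16 c4@16 c3@23, authorship ..11.11..22.2424...3333
After op 7 (move_right): buffer="cvyhhhglkyhghhggxovyhhg" (len 23), cursors c1@8 c2@17 c4@17 c3@23, authorship ..11.11..22.2424...3333
After op 8 (insert('a')): buffer="cvyhhhglakyhghhggxaaovyhhga" (len 27), cursors c1@9 c2@20 c4@20 c3@27, authorship ..11.11.1.22.2424.24..33333
Authorship (.=original, N=cursor N): . . 1 1 . 1 1 . 1 . 2 2 . 2 4 2 4 . 2 4 . . 3 3 3 3 3
Index 5: author = 1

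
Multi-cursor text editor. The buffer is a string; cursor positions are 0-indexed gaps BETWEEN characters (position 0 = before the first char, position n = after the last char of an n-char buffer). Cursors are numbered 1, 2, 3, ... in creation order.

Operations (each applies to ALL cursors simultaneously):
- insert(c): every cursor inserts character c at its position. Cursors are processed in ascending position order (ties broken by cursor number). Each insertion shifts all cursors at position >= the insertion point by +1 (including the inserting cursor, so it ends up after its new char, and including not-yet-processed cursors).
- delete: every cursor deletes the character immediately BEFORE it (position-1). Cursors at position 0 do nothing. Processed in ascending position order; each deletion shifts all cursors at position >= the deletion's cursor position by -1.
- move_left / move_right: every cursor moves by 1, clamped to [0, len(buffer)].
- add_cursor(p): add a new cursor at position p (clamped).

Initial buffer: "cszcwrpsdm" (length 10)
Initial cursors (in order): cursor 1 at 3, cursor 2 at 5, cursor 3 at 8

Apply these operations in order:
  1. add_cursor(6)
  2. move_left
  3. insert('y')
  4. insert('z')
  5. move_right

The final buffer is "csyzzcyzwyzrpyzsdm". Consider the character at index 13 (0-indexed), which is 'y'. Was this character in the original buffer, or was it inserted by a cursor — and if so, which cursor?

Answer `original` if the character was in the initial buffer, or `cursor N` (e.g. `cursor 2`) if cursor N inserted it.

After op 1 (add_cursor(6)): buffer="cszcwrpsdm" (len 10), cursors c1@3 c2@5 c4@6 c3@8, authorship ..........
After op 2 (move_left): buffer="cszcwrpsdm" (len 10), cursors c1@2 c2@4 c4@5 c3@7, authorship ..........
After op 3 (insert('y')): buffer="csyzcywyrpysdm" (len 14), cursors c1@3 c2@6 c4@8 c3@11, authorship ..1..2.4..3...
After op 4 (insert('z')): buffer="csyzzcyzwyzrpyzsdm" (len 18), cursors c1@4 c2@8 c4@11 c3@15, authorship ..11..22.44..33...
After op 5 (move_right): buffer="csyzzcyzwyzrpyzsdm" (len 18), cursors c1@5 c2@9 c4@12 c3@16, authorship ..11..22.44..33...
Authorship (.=original, N=cursor N): . . 1 1 . . 2 2 . 4 4 . . 3 3 . . .
Index 13: author = 3

Answer: cursor 3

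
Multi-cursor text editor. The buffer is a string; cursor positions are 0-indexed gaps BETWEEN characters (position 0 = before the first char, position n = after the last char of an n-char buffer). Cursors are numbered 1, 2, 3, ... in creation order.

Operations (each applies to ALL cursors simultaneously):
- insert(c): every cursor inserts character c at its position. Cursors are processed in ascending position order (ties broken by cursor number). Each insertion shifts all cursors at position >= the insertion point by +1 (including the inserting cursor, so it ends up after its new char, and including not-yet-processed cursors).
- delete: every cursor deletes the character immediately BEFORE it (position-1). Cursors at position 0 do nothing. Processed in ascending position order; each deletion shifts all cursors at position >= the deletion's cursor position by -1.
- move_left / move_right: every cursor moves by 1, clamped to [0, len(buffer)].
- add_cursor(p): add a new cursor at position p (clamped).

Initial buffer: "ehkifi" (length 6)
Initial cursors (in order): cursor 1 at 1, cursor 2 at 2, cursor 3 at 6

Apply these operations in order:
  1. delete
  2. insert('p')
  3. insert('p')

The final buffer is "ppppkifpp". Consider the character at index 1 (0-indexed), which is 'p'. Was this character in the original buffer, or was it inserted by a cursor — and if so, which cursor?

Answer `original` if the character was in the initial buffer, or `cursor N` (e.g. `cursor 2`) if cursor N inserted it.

Answer: cursor 2

Derivation:
After op 1 (delete): buffer="kif" (len 3), cursors c1@0 c2@0 c3@3, authorship ...
After op 2 (insert('p')): buffer="ppkifp" (len 6), cursors c1@2 c2@2 c3@6, authorship 12...3
After op 3 (insert('p')): buffer="ppppkifpp" (len 9), cursors c1@4 c2@4 c3@9, authorship 1212...33
Authorship (.=original, N=cursor N): 1 2 1 2 . . . 3 3
Index 1: author = 2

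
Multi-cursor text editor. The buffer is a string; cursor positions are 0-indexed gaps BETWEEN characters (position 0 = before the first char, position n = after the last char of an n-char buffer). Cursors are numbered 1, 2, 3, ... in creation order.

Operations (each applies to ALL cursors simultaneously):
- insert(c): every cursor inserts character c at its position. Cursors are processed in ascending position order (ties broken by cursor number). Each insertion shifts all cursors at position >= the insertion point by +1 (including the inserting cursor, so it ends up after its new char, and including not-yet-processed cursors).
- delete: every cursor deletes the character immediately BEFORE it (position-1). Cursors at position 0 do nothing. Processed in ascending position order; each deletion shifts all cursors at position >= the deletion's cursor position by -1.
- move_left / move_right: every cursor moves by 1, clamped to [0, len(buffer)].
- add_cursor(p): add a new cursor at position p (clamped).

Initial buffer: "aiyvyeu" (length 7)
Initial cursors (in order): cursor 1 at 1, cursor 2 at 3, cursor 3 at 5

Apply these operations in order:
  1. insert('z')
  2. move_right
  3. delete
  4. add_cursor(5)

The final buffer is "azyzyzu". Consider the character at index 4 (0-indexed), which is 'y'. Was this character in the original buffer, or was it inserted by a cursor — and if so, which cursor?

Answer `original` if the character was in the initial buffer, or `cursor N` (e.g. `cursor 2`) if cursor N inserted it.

Answer: original

Derivation:
After op 1 (insert('z')): buffer="aziyzvyzeu" (len 10), cursors c1@2 c2@5 c3@8, authorship .1..2..3..
After op 2 (move_right): buffer="aziyzvyzeu" (len 10), cursors c1@3 c2@6 c3@9, authorship .1..2..3..
After op 3 (delete): buffer="azyzyzu" (len 7), cursors c1@2 c2@4 c3@6, authorship .1.2.3.
After op 4 (add_cursor(5)): buffer="azyzyzu" (len 7), cursors c1@2 c2@4 c4@5 c3@6, authorship .1.2.3.
Authorship (.=original, N=cursor N): . 1 . 2 . 3 .
Index 4: author = original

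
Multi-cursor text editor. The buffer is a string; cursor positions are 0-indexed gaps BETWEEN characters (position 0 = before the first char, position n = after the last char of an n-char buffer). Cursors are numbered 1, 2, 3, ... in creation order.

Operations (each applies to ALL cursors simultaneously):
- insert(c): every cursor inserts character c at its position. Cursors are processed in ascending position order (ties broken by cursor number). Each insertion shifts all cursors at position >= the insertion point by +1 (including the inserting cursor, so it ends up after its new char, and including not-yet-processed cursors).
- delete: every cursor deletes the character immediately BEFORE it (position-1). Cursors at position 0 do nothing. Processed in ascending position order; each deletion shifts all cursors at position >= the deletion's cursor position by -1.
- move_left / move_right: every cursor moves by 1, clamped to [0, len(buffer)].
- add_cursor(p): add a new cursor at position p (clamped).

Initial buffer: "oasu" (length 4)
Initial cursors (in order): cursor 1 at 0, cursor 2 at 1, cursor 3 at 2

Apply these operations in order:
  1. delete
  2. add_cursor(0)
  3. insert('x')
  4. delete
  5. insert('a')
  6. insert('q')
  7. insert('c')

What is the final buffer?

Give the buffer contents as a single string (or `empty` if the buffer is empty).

After op 1 (delete): buffer="su" (len 2), cursors c1@0 c2@0 c3@0, authorship ..
After op 2 (add_cursor(0)): buffer="su" (len 2), cursors c1@0 c2@0 c3@0 c4@0, authorship ..
After op 3 (insert('x')): buffer="xxxxsu" (len 6), cursors c1@4 c2@4 c3@4 c4@4, authorship 1234..
After op 4 (delete): buffer="su" (len 2), cursors c1@0 c2@0 c3@0 c4@0, authorship ..
After op 5 (insert('a')): buffer="aaaasu" (len 6), cursors c1@4 c2@4 c3@4 c4@4, authorship 1234..
After op 6 (insert('q')): buffer="aaaaqqqqsu" (len 10), cursors c1@8 c2@8 c3@8 c4@8, authorship 12341234..
After op 7 (insert('c')): buffer="aaaaqqqqccccsu" (len 14), cursors c1@12 c2@12 c3@12 c4@12, authorship 123412341234..

Answer: aaaaqqqqccccsu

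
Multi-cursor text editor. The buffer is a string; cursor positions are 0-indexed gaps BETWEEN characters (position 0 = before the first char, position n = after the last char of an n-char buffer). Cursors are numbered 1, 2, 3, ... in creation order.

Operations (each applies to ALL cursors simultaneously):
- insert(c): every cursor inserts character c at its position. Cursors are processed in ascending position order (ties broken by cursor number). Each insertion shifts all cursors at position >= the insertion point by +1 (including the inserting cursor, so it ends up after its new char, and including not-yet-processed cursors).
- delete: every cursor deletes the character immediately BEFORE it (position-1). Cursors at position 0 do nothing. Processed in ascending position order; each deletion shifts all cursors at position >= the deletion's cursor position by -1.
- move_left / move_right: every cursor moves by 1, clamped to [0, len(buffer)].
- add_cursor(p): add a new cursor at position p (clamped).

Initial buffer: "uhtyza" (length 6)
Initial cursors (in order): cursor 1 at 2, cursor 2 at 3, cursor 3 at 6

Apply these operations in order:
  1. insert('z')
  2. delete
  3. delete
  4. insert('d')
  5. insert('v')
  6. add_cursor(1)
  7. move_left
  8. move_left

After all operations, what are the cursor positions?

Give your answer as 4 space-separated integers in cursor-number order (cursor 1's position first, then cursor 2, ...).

Answer: 3 3 7 0

Derivation:
After op 1 (insert('z')): buffer="uhztzyzaz" (len 9), cursors c1@3 c2@5 c3@9, authorship ..1.2...3
After op 2 (delete): buffer="uhtyza" (len 6), cursors c1@2 c2@3 c3@6, authorship ......
After op 3 (delete): buffer="uyz" (len 3), cursors c1@1 c2@1 c3@3, authorship ...
After op 4 (insert('d')): buffer="uddyzd" (len 6), cursors c1@3 c2@3 c3@6, authorship .12..3
After op 5 (insert('v')): buffer="uddvvyzdv" (len 9), cursors c1@5 c2@5 c3@9, authorship .1212..33
After op 6 (add_cursor(1)): buffer="uddvvyzdv" (len 9), cursors c4@1 c1@5 c2@5 c3@9, authorship .1212..33
After op 7 (move_left): buffer="uddvvyzdv" (len 9), cursors c4@0 c1@4 c2@4 c3@8, authorship .1212..33
After op 8 (move_left): buffer="uddvvyzdv" (len 9), cursors c4@0 c1@3 c2@3 c3@7, authorship .1212..33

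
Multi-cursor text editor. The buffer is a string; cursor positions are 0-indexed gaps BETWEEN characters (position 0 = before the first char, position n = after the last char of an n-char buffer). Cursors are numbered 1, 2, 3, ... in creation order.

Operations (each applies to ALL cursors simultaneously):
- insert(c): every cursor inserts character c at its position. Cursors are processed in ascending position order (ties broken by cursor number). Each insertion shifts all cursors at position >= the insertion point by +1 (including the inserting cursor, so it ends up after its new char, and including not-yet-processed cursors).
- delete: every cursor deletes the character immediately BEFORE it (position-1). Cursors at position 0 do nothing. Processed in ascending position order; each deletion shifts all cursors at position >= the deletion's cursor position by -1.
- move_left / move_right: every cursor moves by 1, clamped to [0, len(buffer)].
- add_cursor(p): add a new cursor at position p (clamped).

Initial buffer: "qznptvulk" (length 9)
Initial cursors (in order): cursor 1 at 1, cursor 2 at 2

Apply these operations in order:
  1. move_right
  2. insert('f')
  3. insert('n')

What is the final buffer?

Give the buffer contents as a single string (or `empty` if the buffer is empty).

After op 1 (move_right): buffer="qznptvulk" (len 9), cursors c1@2 c2@3, authorship .........
After op 2 (insert('f')): buffer="qzfnfptvulk" (len 11), cursors c1@3 c2@5, authorship ..1.2......
After op 3 (insert('n')): buffer="qzfnnfnptvulk" (len 13), cursors c1@4 c2@7, authorship ..11.22......

Answer: qzfnnfnptvulk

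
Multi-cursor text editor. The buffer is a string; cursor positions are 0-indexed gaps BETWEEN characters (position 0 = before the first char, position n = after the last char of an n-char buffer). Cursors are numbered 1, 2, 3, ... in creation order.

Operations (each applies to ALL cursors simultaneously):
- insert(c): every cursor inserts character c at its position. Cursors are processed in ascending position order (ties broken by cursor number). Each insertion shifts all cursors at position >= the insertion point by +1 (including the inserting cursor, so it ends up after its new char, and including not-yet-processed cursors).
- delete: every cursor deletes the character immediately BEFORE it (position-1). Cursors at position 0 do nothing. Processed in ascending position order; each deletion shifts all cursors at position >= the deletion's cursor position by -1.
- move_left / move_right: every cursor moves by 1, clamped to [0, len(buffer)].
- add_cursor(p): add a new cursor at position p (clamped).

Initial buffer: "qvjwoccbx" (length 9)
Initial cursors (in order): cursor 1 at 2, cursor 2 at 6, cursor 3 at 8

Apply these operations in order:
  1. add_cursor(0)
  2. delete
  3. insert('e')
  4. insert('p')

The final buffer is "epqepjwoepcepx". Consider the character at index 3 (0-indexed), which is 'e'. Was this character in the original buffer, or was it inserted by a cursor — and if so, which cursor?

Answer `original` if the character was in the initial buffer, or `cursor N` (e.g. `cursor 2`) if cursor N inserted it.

After op 1 (add_cursor(0)): buffer="qvjwoccbx" (len 9), cursors c4@0 c1@2 c2@6 c3@8, authorship .........
After op 2 (delete): buffer="qjwocx" (len 6), cursors c4@0 c1@1 c2@4 c3@5, authorship ......
After op 3 (insert('e')): buffer="eqejwoecex" (len 10), cursors c4@1 c1@3 c2@7 c3@9, authorship 4.1...2.3.
After op 4 (insert('p')): buffer="epqepjwoepcepx" (len 14), cursors c4@2 c1@5 c2@10 c3@13, authorship 44.11...22.33.
Authorship (.=original, N=cursor N): 4 4 . 1 1 . . . 2 2 . 3 3 .
Index 3: author = 1

Answer: cursor 1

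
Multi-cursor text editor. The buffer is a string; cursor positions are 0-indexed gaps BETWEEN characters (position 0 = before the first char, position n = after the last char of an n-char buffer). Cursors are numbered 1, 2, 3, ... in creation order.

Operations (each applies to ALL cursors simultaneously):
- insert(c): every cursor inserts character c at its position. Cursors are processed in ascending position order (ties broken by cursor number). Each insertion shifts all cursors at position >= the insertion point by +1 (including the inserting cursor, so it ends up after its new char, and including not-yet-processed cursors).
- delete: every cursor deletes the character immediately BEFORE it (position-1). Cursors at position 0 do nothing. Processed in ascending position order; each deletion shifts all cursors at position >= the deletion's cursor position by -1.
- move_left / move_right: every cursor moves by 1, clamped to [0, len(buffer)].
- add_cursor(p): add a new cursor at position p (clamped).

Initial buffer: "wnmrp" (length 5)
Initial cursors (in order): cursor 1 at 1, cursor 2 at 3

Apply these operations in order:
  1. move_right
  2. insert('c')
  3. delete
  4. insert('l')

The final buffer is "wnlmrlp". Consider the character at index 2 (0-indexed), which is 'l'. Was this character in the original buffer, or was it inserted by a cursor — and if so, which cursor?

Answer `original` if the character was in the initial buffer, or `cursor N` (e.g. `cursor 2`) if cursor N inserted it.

Answer: cursor 1

Derivation:
After op 1 (move_right): buffer="wnmrp" (len 5), cursors c1@2 c2@4, authorship .....
After op 2 (insert('c')): buffer="wncmrcp" (len 7), cursors c1@3 c2@6, authorship ..1..2.
After op 3 (delete): buffer="wnmrp" (len 5), cursors c1@2 c2@4, authorship .....
After op 4 (insert('l')): buffer="wnlmrlp" (len 7), cursors c1@3 c2@6, authorship ..1..2.
Authorship (.=original, N=cursor N): . . 1 . . 2 .
Index 2: author = 1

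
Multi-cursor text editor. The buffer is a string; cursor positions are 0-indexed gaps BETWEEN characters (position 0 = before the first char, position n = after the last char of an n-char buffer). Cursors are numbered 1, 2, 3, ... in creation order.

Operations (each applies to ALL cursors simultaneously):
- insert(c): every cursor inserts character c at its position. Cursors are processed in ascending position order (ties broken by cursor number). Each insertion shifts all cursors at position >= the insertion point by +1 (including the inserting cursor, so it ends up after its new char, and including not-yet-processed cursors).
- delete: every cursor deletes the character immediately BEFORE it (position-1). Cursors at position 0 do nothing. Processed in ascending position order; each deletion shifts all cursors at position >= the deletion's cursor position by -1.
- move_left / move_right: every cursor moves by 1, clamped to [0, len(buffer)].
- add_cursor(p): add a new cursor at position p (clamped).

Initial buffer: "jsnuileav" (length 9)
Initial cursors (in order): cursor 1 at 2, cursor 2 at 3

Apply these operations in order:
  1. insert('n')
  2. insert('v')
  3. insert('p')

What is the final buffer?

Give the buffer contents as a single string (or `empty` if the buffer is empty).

Answer: jsnvpnnvpuileav

Derivation:
After op 1 (insert('n')): buffer="jsnnnuileav" (len 11), cursors c1@3 c2@5, authorship ..1.2......
After op 2 (insert('v')): buffer="jsnvnnvuileav" (len 13), cursors c1@4 c2@7, authorship ..11.22......
After op 3 (insert('p')): buffer="jsnvpnnvpuileav" (len 15), cursors c1@5 c2@9, authorship ..111.222......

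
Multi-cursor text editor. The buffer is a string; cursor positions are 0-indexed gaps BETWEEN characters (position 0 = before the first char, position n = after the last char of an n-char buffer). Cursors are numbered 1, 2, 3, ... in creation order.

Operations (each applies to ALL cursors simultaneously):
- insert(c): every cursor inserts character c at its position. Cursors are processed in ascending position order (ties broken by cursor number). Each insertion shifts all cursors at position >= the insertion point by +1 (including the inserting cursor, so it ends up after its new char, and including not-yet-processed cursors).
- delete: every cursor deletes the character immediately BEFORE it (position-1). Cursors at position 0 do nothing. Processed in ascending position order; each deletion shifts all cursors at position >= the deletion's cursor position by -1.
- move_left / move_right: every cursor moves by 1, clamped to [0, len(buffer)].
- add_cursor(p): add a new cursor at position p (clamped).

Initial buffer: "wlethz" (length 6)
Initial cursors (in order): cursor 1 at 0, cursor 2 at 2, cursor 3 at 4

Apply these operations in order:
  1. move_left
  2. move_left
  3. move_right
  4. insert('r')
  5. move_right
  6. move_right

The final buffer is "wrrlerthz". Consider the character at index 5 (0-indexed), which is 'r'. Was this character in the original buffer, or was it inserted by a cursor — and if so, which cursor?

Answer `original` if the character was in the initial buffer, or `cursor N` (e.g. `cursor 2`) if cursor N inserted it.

Answer: cursor 3

Derivation:
After op 1 (move_left): buffer="wlethz" (len 6), cursors c1@0 c2@1 c3@3, authorship ......
After op 2 (move_left): buffer="wlethz" (len 6), cursors c1@0 c2@0 c3@2, authorship ......
After op 3 (move_right): buffer="wlethz" (len 6), cursors c1@1 c2@1 c3@3, authorship ......
After op 4 (insert('r')): buffer="wrrlerthz" (len 9), cursors c1@3 c2@3 c3@6, authorship .12..3...
After op 5 (move_right): buffer="wrrlerthz" (len 9), cursors c1@4 c2@4 c3@7, authorship .12..3...
After op 6 (move_right): buffer="wrrlerthz" (len 9), cursors c1@5 c2@5 c3@8, authorship .12..3...
Authorship (.=original, N=cursor N): . 1 2 . . 3 . . .
Index 5: author = 3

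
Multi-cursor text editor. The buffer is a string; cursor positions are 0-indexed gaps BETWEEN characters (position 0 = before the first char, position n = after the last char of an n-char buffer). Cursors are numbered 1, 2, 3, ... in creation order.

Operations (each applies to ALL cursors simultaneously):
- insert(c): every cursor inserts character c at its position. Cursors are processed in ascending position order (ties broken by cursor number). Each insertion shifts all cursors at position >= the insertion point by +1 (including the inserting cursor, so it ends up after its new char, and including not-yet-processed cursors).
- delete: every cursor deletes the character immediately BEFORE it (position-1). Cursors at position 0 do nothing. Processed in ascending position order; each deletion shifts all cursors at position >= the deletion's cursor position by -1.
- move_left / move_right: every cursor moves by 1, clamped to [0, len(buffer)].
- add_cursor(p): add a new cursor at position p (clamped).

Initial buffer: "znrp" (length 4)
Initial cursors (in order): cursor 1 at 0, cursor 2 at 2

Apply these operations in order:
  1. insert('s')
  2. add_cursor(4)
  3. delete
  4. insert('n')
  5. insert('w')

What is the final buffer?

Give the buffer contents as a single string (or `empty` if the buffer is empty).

After op 1 (insert('s')): buffer="sznsrp" (len 6), cursors c1@1 c2@4, authorship 1..2..
After op 2 (add_cursor(4)): buffer="sznsrp" (len 6), cursors c1@1 c2@4 c3@4, authorship 1..2..
After op 3 (delete): buffer="zrp" (len 3), cursors c1@0 c2@1 c3@1, authorship ...
After op 4 (insert('n')): buffer="nznnrp" (len 6), cursors c1@1 c2@4 c3@4, authorship 1.23..
After op 5 (insert('w')): buffer="nwznnwwrp" (len 9), cursors c1@2 c2@7 c3@7, authorship 11.2323..

Answer: nwznnwwrp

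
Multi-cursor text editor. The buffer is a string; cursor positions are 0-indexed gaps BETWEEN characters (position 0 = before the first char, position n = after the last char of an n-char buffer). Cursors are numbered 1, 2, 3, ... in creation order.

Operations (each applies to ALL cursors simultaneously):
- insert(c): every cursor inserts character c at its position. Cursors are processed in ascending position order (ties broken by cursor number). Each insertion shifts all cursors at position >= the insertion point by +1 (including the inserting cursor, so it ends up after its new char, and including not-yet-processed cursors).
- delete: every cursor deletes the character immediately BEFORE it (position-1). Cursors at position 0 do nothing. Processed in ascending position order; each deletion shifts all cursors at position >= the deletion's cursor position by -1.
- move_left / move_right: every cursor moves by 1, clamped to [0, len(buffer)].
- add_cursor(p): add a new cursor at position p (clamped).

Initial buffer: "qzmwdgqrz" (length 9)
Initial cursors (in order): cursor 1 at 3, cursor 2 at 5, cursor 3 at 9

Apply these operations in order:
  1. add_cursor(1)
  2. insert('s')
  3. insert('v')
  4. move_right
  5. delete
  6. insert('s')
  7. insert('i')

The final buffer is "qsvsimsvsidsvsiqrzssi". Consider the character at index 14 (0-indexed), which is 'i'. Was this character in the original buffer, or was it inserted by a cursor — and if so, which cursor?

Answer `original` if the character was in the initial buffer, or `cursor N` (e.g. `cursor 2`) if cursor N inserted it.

After op 1 (add_cursor(1)): buffer="qzmwdgqrz" (len 9), cursors c4@1 c1@3 c2@5 c3@9, authorship .........
After op 2 (insert('s')): buffer="qszmswdsgqrzs" (len 13), cursors c4@2 c1@5 c2@8 c3@13, authorship .4..1..2....3
After op 3 (insert('v')): buffer="qsvzmsvwdsvgqrzsv" (len 17), cursors c4@3 c1@7 c2@11 c3@17, authorship .44..11..22....33
After op 4 (move_right): buffer="qsvzmsvwdsvgqrzsv" (len 17), cursors c4@4 c1@8 c2@12 c3@17, authorship .44..11..22....33
After op 5 (delete): buffer="qsvmsvdsvqrzs" (len 13), cursors c4@3 c1@6 c2@9 c3@13, authorship .44.11.22...3
After op 6 (insert('s')): buffer="qsvsmsvsdsvsqrzss" (len 17), cursors c4@4 c1@8 c2@12 c3@17, authorship .444.111.222...33
After op 7 (insert('i')): buffer="qsvsimsvsidsvsiqrzssi" (len 21), cursors c4@5 c1@10 c2@15 c3@21, authorship .4444.1111.2222...333
Authorship (.=original, N=cursor N): . 4 4 4 4 . 1 1 1 1 . 2 2 2 2 . . . 3 3 3
Index 14: author = 2

Answer: cursor 2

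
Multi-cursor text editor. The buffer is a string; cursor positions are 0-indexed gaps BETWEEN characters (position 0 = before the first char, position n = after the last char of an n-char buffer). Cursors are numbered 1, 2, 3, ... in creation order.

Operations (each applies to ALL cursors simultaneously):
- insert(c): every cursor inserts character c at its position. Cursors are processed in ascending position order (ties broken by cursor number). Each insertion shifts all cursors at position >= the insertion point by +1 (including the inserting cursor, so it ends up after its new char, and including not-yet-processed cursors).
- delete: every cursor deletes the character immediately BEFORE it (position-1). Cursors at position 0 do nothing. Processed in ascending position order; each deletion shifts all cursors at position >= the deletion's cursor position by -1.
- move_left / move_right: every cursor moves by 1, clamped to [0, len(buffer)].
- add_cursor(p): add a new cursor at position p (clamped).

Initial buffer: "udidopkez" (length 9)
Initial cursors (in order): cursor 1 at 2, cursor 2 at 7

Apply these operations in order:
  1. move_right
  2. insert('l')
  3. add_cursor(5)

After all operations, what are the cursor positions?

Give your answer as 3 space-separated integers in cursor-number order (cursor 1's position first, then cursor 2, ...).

After op 1 (move_right): buffer="udidopkez" (len 9), cursors c1@3 c2@8, authorship .........
After op 2 (insert('l')): buffer="udildopkelz" (len 11), cursors c1@4 c2@10, authorship ...1.....2.
After op 3 (add_cursor(5)): buffer="udildopkelz" (len 11), cursors c1@4 c3@5 c2@10, authorship ...1.....2.

Answer: 4 10 5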